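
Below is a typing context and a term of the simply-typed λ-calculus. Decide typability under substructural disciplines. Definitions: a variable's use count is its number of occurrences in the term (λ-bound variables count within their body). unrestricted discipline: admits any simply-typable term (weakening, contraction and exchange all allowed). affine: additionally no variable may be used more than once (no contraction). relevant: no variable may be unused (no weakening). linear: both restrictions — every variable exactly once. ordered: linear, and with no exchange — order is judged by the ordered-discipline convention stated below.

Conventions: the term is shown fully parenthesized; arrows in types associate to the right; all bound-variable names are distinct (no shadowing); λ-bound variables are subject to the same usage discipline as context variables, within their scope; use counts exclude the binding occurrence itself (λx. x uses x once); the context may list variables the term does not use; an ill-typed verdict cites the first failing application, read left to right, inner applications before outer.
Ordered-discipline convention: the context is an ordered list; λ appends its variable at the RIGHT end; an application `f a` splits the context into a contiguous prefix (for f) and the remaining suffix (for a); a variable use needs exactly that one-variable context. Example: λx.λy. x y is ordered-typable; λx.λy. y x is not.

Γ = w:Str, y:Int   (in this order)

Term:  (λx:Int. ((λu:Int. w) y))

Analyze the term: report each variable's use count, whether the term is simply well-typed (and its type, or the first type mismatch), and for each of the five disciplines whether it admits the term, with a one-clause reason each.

variable uses: w: 1×, y: 1×, x (λ-bound): 0×, u (λ-bound): 0×
order of uses: w, y
typing: the term checks, with type Int → Str
ordered ✗ (x, u never used (weakening))
linear ✗ (x, u never used (weakening))
affine ✓ (w, y, x, u: no repeats, contraction unneeded)
relevant ✗ (x, u never used (weakening))
unrestricted ✓ (type-checks (Int → Str) and nothing is barred)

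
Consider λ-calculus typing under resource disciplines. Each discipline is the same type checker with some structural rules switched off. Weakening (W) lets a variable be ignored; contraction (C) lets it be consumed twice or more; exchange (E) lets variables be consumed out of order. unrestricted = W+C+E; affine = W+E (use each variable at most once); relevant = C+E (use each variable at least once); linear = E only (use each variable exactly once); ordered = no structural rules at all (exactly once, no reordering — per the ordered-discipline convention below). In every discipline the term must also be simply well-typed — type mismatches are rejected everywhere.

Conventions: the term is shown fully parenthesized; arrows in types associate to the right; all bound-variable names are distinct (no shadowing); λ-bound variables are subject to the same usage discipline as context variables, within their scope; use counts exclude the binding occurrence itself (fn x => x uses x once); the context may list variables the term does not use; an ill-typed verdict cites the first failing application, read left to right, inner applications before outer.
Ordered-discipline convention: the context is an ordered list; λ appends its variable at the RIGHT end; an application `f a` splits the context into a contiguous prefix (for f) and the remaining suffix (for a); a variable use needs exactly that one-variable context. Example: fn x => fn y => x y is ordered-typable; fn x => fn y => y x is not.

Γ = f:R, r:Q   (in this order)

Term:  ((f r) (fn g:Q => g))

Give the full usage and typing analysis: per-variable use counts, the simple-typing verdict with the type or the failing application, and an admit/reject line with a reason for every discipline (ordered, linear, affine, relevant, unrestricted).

variable uses: f: 1×, r: 1×, g (λ-bound): 1×
uses in reading order: f, r, g
typing: ill-typed: applying a non-function (R)
ordered: ✗ — fails simple typing
linear: ✗ — a type mismatch blocks all five
affine: ✗ — the type mismatch rejects it
relevant: ✗ — not simply typable
unrestricted: ✗ — fails simple typing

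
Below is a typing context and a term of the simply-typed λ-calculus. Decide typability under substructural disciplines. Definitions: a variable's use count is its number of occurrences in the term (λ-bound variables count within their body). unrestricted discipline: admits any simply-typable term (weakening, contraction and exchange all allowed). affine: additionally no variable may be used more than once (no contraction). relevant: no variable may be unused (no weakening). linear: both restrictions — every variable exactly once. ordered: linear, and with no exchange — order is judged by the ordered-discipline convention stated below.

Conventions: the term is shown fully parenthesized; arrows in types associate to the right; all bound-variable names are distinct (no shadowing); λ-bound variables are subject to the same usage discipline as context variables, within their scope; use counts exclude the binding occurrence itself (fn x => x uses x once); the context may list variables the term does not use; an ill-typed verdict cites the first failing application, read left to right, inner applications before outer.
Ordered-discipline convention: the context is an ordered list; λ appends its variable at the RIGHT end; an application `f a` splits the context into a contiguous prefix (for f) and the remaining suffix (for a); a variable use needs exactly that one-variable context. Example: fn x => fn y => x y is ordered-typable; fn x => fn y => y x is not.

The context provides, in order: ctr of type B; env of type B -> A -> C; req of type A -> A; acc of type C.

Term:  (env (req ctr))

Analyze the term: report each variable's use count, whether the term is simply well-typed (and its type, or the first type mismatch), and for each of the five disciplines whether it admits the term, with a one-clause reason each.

variable uses: ctr=1; env=1; req=1; acc=0
use order (left to right): env, req, ctr
typing: ill-typed: argument of type B where A is required
ordered: ✗ — fails simple typing
linear: ✗ — a type mismatch blocks all five
affine: ✗ — the type mismatch rejects it
relevant: ✗ — not simply typable
unrestricted: ✗ — fails simple typing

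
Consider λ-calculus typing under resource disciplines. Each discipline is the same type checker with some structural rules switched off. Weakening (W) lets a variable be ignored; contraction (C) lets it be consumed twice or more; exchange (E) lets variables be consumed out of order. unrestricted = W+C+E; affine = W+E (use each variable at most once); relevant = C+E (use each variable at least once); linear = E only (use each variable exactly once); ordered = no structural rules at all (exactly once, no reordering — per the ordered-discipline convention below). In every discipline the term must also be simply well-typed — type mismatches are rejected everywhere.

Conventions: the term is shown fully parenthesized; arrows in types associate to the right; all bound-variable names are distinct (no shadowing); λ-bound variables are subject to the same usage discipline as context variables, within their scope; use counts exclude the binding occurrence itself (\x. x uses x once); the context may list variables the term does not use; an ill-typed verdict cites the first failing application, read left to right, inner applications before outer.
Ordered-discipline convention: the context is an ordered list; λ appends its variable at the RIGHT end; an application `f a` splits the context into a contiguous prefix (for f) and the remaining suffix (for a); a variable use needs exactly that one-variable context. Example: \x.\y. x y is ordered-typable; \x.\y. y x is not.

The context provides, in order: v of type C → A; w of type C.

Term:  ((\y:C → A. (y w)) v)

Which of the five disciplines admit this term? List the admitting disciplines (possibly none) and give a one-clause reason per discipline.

admitting disciplines: linear, affine, relevant, unrestricted
variable uses: v ×1, w ×1, y (λ-bound) ×1
left-to-right use order: y, w, v
typing: well-typed — term : A
ordered: ✗, no contiguous prefix/suffix split fits y, w, v
linear: ✓, exactly-once usage across v, w, y
affine: ✓, v, w, y: no repeats, contraction unneeded
relevant: ✓, none of v, w, y goes unused
unrestricted: ✓, simply typable at A; W, C, E all held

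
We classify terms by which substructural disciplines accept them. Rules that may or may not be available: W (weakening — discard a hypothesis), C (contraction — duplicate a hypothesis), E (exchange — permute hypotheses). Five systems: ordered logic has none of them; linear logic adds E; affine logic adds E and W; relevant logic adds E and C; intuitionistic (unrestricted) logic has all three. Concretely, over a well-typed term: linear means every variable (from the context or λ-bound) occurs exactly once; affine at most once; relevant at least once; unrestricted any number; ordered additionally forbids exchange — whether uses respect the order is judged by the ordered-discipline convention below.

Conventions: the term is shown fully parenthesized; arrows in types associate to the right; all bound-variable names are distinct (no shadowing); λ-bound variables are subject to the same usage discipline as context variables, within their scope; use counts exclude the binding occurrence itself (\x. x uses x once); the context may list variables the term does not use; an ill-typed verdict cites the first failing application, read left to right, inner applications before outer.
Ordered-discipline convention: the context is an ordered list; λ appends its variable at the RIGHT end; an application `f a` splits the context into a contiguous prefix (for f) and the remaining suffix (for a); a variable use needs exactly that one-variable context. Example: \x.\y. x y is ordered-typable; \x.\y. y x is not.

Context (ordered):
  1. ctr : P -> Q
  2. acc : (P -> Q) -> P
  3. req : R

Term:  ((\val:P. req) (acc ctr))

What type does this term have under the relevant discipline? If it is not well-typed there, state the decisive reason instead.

not well-typed under relevant — unused: val — weakening required
variable uses: ctr ×1, acc ×1, req ×1, val (bound) ×0
use order (left to right): req, acc, ctr
typing: well-typed — term : R
all disciplines: ordered ✗ | linear ✗ | affine ✓ | relevant ✗ | unrestricted ✓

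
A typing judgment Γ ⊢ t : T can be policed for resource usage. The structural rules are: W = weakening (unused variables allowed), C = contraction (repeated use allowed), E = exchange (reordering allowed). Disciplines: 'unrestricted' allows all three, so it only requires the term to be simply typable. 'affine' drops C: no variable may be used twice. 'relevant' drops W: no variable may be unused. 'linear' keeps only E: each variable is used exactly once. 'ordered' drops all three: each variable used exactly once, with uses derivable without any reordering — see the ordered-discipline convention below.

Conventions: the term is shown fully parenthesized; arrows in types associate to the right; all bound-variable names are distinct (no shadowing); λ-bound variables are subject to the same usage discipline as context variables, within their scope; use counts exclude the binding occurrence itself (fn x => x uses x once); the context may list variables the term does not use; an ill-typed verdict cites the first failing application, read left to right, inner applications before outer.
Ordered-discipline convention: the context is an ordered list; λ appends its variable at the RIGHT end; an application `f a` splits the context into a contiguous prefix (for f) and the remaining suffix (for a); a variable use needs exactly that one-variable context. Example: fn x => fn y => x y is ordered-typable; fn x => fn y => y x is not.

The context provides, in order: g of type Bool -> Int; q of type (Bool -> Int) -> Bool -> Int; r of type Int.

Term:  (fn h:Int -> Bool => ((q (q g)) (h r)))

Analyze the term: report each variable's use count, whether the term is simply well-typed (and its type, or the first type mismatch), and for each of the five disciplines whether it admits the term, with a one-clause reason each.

usage: g ×1, q ×2, r ×1, h [bound] ×1
use order (left to right): q, q, g, h, r
typing: the term checks, with type (Int -> Bool) -> Int
ordered: ✗, repeated use of q ×2
linear: ✗, repeated use of q ×2
affine: ✗, repeated use of q ×2
relevant: ✓, every one of g, q, r, h appears
unrestricted: ✓, well-typed at (Int -> Bool) -> Int; no restrictions here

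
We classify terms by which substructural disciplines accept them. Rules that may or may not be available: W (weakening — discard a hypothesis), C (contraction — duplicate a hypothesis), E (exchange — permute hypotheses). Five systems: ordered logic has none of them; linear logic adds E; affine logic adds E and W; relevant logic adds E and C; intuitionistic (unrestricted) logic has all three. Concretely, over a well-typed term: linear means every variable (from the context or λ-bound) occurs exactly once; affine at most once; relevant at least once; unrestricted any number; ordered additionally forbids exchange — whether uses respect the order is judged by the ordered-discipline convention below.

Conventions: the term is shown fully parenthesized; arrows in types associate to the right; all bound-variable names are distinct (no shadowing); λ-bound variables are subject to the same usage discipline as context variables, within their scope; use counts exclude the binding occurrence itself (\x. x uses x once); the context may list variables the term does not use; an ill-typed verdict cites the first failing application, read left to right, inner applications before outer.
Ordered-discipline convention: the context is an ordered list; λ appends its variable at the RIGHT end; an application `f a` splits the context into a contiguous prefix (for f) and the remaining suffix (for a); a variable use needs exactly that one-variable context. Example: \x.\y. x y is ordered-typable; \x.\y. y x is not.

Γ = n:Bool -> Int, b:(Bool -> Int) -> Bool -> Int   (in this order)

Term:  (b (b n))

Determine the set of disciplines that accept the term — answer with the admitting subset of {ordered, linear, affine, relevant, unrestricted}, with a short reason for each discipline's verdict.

admitted by: relevant, unrestricted
counts: n: 1×, b: 2×
order of uses: b, b, n
typing: ✓ — Bool -> Int
ordered: ✗ — b ×2 used more than once (contraction)
linear: ✗ — b ×2 used more than once (contraction)
affine: ✗ — b ×2 used more than once (contraction)
relevant: ✓ — n, b: all used, weakening unneeded
unrestricted: ✓ — well-typed at Bool -> Int; no restrictions here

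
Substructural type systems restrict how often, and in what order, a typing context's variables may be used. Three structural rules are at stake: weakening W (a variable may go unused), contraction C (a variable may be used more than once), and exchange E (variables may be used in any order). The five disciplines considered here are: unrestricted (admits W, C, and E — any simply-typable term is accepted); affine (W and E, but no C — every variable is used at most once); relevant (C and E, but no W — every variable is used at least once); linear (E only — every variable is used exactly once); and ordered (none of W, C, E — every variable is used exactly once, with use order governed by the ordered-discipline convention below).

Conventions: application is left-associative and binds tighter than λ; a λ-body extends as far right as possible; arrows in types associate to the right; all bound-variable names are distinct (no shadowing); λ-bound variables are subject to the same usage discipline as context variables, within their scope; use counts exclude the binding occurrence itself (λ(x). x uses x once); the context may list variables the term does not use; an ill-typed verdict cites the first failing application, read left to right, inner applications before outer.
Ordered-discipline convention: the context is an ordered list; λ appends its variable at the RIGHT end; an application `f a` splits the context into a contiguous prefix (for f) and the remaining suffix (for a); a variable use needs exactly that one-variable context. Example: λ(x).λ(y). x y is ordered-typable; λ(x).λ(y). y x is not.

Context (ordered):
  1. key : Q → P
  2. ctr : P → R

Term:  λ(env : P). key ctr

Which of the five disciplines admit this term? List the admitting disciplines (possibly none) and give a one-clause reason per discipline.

admitted by: none
variable uses: key: 1×, ctr: 1×, env (bound): 0×
left-to-right use order: key, ctr
typing: ill-typed: an application expects Q but receives P → R
ordered ✗ (a type mismatch blocks all five)
linear ✗ (the type mismatch rejects it)
affine ✗ (not simply typable)
relevant ✗ (fails simple typing)
unrestricted ✗ (a type mismatch blocks all five)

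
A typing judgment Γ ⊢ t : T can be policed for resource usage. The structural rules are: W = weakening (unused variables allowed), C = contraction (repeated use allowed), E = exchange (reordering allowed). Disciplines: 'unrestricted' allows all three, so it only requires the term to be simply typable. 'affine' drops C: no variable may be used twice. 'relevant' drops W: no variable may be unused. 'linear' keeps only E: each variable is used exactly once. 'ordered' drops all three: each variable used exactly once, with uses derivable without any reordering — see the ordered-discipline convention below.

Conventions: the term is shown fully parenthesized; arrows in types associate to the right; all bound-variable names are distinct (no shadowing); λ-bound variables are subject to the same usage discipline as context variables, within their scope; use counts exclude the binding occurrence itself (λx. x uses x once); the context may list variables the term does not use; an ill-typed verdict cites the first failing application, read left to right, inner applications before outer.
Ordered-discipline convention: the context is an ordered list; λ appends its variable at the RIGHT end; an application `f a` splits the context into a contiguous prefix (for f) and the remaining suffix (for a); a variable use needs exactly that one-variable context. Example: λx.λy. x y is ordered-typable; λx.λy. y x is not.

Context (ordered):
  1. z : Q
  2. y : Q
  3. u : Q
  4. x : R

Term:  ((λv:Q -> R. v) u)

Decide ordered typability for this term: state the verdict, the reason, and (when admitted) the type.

no — the type mismatch rejects it
counts: z: 0×; y: 0×; u: 1×; x: 0×; v (λ-bound): 1×
uses in reading order: v, u
typing: ill-typed: a function awaiting Q -> R gets Q
all disciplines: ordered ✗; linear ✗; affine ✗; relevant ✗; unrestricted ✗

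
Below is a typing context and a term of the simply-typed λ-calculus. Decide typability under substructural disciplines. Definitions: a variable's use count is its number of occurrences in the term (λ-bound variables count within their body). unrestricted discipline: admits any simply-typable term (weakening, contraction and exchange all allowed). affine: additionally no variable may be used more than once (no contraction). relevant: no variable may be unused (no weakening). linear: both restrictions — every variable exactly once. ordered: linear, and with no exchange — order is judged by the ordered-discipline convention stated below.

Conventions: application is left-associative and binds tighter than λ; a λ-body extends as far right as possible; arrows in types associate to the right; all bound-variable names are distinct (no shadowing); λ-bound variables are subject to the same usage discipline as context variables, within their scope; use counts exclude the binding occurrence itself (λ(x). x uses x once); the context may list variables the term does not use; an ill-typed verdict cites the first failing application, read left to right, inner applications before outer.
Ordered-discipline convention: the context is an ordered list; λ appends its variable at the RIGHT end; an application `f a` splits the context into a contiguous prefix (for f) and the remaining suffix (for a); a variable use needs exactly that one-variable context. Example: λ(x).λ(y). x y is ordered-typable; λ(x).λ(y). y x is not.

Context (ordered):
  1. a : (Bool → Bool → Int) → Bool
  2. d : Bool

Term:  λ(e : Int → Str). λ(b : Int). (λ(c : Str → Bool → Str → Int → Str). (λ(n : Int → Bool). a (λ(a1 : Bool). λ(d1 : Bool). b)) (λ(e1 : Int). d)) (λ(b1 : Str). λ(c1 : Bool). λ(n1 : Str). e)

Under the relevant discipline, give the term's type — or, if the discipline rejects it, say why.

not well-typed under relevant — needs weakening: c, n, a1, d1, e1, b1, c1, n1 unused
counts: a: 1, d: 1, e [bound]: 1, b [bound]: 1, c [bound]: 0, n [bound]: 0, a1 [bound]: 0, d1 [bound]: 0, e1 [bound]: 0, b1 [bound]: 0, c1 [bound]: 0, n1 [bound]: 0
order of uses: a, b, d, e
typing: well-typed — term : (Int → Str) → Int → Bool
across the five disciplines: ordered ✗; linear ✗; affine ✓; relevant ✗; unrestricted ✓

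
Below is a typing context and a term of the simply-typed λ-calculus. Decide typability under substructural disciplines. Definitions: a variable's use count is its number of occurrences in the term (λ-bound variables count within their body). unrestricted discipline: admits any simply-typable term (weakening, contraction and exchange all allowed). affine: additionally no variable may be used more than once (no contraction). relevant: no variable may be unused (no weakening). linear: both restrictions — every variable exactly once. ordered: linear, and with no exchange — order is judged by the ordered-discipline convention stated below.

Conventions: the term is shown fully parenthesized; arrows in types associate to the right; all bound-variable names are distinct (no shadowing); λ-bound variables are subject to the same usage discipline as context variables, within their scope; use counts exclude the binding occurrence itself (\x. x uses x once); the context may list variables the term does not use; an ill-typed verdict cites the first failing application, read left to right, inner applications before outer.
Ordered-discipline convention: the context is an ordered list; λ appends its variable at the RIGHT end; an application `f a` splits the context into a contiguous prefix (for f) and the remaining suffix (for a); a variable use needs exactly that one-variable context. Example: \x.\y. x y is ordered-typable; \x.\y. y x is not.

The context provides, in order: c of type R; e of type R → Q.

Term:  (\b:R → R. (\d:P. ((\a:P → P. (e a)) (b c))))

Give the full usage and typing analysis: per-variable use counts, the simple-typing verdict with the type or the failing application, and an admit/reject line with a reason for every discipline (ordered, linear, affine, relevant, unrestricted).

variable uses: c: 1; e: 1; b [bound]: 1; d [bound]: 0; a [bound]: 1
use order (left to right): e, a, b, c
typing: ill-typed: a function awaiting R gets P → P
ordered: ✗ — the type mismatch rejects it
linear: ✗ — not simply typable
affine: ✗ — fails simple typing
relevant: ✗ — a type mismatch blocks all five
unrestricted: ✗ — the type mismatch rejects it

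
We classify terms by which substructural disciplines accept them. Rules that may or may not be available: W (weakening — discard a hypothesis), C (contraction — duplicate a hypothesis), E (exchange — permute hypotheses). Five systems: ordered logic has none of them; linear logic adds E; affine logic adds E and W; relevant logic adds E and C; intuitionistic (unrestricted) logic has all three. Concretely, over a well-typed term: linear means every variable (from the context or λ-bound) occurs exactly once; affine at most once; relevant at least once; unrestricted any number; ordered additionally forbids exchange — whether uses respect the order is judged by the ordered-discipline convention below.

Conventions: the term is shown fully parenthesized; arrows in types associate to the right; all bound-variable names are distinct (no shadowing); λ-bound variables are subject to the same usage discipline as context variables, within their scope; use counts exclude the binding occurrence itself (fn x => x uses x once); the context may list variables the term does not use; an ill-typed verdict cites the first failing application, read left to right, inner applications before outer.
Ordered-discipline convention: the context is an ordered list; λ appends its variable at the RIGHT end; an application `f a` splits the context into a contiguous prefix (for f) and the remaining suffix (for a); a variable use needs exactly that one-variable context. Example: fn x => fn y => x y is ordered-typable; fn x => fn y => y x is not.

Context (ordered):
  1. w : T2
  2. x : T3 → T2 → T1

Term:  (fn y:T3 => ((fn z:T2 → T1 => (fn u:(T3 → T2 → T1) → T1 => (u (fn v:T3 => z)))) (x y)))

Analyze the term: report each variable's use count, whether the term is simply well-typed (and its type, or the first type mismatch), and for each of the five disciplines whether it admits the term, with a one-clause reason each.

counts: w: 0×; x: 1×; y (bound): 1×; z (bound): 1×; u (bound): 1×; v (bound): 0×
uses in reading order: u, z, x, y
typing: the term checks, with type T3 → ((T3 → T2 → T1) → T1) → T1
ordered: ✗ — w, v left unused
linear: ✗ — w, v left unused
affine: ✓ — none of w, x, y, z, u, v used more than once
relevant: ✗ — w, v left unused
unrestricted: ✓ — typability at T3 → ((T3 → T2 → T1) → T1) → T1 is all that's needed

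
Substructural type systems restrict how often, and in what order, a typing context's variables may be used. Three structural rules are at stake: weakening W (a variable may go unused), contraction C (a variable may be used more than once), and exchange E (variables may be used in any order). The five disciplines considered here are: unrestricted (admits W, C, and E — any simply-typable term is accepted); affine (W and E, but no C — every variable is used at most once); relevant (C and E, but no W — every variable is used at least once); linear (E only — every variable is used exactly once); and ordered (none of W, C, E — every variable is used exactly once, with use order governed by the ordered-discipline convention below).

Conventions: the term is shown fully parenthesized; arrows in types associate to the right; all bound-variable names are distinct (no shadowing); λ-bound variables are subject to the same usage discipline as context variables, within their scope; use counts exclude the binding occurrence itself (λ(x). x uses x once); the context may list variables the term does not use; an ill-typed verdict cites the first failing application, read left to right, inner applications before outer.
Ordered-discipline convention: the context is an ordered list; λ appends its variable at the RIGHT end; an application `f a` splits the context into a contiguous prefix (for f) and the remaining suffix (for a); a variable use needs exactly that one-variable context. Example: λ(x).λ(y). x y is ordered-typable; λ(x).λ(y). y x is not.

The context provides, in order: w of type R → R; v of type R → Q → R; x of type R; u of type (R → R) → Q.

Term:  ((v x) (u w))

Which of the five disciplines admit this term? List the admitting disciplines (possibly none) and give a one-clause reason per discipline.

accepted by: linear, affine, relevant, unrestricted
usage: w=1, v=1, x=1, u=1
use order (left to right): v, x, u, w
typing: well-typed — term : R
ordered ✗ (needs exchange: uses follow v, x, u, w)
linear ✓ (w, v, x, u: one use apiece)
affine ✓ (at most one use each (w, v, x, u))
relevant ✓ (none of w, v, x, u goes unused)
unrestricted ✓ (type-checks (R) and nothing is barred)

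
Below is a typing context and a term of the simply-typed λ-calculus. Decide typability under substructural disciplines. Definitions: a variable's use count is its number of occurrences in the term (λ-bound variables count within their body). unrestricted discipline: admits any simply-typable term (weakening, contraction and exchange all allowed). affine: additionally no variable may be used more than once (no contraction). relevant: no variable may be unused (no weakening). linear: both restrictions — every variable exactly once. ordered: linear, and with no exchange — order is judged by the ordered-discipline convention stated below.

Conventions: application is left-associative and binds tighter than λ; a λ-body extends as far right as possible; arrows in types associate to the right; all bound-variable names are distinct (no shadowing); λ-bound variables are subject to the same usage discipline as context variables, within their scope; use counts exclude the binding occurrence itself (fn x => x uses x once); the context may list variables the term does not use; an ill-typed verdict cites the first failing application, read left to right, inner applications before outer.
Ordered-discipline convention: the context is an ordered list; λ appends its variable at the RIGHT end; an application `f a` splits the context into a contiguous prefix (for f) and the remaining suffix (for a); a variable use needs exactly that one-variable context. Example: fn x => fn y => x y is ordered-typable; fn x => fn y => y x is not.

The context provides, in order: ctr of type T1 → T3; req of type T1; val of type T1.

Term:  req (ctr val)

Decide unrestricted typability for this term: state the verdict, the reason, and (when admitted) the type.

no — a type mismatch blocks all five
use counts: ctr=1, req=1, val=1
uses in reading order: req, ctr, val
typing: ill-typed: non-arrow in function slot: T1
summary: ordered ✗ | linear ✗ | affine ✗ | relevant ✗ | unrestricted ✗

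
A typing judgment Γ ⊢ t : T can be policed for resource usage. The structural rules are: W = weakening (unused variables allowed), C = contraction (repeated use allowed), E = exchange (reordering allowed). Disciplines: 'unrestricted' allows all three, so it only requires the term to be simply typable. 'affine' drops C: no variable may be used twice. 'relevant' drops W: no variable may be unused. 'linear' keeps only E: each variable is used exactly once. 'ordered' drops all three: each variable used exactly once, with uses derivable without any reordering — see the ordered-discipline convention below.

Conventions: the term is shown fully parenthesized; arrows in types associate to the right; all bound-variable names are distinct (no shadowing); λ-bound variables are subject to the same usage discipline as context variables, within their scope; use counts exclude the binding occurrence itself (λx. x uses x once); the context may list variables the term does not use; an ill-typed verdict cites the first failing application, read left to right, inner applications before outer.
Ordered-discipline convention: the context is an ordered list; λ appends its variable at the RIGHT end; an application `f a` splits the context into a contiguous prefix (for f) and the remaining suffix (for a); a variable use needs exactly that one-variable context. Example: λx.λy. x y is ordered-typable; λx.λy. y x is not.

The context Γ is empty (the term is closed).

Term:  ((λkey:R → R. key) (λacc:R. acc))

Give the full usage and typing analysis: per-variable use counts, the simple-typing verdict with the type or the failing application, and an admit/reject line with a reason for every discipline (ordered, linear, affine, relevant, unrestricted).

counts: key [bound] ×1; acc [bound] ×1
order of uses: key, acc
typing: well-typed — term : R → R
ordered: ✓, key, acc once each; derivable with no W/C/E
linear: ✓, key, acc: one use apiece
affine: ✓, at most one use each (key, acc)
relevant: ✓, key, acc: all used, weakening unneeded
unrestricted: ✓, well-typed at R → R; no restrictions here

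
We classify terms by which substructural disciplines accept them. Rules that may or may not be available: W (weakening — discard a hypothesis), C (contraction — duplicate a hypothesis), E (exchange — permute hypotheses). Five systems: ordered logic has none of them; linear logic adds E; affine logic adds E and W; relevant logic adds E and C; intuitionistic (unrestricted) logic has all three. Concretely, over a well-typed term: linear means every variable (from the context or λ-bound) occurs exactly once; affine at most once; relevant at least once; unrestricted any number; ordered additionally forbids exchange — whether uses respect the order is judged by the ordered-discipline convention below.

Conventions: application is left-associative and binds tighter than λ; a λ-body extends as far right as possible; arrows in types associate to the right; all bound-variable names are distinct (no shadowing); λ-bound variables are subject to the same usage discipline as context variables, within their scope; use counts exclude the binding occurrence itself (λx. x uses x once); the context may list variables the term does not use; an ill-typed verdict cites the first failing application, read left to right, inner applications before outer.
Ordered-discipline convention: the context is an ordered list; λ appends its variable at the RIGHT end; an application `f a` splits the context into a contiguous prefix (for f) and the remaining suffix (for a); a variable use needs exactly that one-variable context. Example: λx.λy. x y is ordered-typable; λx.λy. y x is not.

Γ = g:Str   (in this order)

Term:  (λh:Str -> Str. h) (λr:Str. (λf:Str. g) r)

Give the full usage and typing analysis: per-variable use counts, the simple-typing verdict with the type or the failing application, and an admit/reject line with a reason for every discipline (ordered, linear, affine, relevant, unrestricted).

counts: g: 1, h (λ-bound): 1, r (λ-bound): 1, f (λ-bound): 0
left-to-right use order: h, g, r
typing: well-typed at Str -> Str
ordered: ✗, f left unused
linear: ✗, f left unused
affine: ✓, g, h, r, f: no repeats, contraction unneeded
relevant: ✗, f left unused
unrestricted: ✓, type-checks (Str -> Str) and nothing is barred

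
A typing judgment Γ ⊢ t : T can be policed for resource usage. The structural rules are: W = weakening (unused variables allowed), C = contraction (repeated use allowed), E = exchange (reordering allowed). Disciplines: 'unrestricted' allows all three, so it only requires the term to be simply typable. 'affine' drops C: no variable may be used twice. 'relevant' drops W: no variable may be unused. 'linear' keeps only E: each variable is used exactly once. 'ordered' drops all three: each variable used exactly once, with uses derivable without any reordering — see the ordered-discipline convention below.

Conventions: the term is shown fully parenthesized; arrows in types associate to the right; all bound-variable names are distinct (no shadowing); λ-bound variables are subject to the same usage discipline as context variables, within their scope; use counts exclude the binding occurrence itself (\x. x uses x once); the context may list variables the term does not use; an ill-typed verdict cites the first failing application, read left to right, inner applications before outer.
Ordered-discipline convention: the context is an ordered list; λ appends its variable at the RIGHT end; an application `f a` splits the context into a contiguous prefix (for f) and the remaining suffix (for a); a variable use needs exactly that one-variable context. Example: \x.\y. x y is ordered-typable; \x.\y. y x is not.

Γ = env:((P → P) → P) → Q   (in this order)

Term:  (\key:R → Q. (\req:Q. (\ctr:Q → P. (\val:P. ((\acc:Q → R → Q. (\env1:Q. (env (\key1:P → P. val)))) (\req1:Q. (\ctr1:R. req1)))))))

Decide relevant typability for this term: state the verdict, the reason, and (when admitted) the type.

no — unused: key, req, ctr, acc, env1, key1, ctr1 — weakening required
usage: env: 1, key (λ-bound): 0, req (λ-bound): 0, ctr (λ-bound): 0, val (λ-bound): 1, acc (λ-bound): 0, env1 (λ-bound): 0, key1 (λ-bound): 0, req1 (λ-bound): 1, ctr1 (λ-bound): 0
use order (left to right): env, val, req1
typing: well-typed at (R → Q) → Q → (Q → P) → P → Q → Q
summary: ordered ✗; linear ✗; affine ✓; relevant ✗; unrestricted ✓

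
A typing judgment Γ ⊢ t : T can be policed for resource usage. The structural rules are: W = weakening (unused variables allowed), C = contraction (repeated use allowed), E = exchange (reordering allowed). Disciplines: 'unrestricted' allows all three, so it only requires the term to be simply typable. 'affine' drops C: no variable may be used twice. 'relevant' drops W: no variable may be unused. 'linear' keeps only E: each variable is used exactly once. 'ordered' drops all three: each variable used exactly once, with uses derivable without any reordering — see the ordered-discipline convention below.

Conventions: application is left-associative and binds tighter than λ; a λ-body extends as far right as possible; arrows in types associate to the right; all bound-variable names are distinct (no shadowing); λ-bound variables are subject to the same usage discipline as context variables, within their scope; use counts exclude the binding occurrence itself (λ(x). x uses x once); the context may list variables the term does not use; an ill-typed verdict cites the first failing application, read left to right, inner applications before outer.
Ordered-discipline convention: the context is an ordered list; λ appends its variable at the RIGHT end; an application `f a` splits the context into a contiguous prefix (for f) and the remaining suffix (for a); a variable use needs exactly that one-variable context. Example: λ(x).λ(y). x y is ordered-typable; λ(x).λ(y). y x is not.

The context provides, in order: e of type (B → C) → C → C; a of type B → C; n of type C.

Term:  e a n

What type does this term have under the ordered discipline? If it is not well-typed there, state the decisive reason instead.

term : C
use counts: e ×1; a ×1; n ×1
left-to-right use order: e, a, n
typing: ✓ — C
all disciplines: ordered ✓ · linear ✓ · affine ✓ · relevant ✓ · unrestricted ✓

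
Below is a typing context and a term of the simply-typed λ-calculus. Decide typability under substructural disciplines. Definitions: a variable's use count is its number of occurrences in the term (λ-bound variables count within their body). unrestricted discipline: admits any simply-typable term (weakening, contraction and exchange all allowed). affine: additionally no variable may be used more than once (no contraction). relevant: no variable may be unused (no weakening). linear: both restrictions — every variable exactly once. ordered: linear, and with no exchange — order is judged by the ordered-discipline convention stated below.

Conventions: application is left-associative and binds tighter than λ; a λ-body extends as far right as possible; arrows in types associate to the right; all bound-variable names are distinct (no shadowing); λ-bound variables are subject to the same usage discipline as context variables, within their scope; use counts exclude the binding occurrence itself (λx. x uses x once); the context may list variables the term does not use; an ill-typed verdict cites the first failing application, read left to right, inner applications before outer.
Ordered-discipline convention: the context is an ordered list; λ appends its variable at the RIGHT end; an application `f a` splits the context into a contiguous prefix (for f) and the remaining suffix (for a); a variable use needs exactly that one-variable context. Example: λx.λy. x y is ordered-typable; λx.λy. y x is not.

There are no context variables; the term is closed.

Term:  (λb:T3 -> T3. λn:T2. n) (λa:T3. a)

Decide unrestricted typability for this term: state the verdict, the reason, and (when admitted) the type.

yes — typability at T2 -> T2 is all that's needed; term : T2 -> T2
use counts: b (bound)=0; n (bound)=1; a (bound)=1
uses in reading order: n, a
typing: ✓ — T2 -> T2
per-discipline verdicts: ordered ✗, linear ✗, affine ✓, relevant ✗, unrestricted ✓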